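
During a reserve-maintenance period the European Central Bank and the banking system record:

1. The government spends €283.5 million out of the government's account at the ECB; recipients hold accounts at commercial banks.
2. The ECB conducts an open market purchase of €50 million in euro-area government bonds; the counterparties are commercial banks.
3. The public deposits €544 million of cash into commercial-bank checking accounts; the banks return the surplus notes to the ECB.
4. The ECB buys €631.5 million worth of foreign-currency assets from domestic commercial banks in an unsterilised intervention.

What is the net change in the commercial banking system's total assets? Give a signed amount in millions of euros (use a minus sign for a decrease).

+€827.5 million

ECB balance sheet:
  Assets:      Securities +€50M, Foreign assets +€631.5M
  Liabilities: Bank reserves +€1509M, Currency in circulation −€544M, Government deposits −€283.5M
Commercial banking system:
  Assets:      Reserves at CB +€1509M, Securities −€50M, Foreign assets −€631.5M
  Liabilities: Checkable deposits +€827.5M
Change in total bank assets = +€827.5 million.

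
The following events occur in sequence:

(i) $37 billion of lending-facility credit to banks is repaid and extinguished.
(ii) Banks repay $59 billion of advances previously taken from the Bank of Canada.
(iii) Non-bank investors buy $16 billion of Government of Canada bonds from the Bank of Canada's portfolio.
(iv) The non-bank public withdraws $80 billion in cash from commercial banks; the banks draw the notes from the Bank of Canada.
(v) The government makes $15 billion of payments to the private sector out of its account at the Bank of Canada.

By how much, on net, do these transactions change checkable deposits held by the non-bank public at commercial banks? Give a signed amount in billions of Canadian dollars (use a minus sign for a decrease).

-$81 billion

Discount-window repayment $37 billion: the counterparty is a bank, so public deposits are unchanged → 0.
Discount-window repayment $59 billion: the counterparty is a bank, so public deposits are unchanged → 0.
Asset sale (to non-banks) $16 billion: non-bank counterparties' bank balances fall → −$16B.
Currency withdrawal $80 billion: non-bank counterparties' bank balances fall → −$80B.
Government spending $15 billion: non-bank counterparties' bank balances rise → +$15B.
Net: 0 + 0 − 16 − 80 + 15 = -$81 billion.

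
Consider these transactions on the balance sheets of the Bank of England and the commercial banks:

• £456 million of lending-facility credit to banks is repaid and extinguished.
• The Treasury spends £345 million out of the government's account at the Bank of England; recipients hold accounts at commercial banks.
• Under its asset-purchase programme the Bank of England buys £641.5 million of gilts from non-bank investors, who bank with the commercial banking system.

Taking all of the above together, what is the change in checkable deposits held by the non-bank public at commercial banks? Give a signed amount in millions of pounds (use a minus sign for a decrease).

Discount-window repayment £456 million: the counterparty is a bank, so public deposits are unchanged → 0.
Government spending £345 million: non-bank counterparties' bank balances rise → +£345M.
Asset purchase (from non-banks) £641.5 million: non-bank counterparties' bank balances rise → +£641.5M.
Net: 0 + 345 + 641.5 = +£986.5 million.

+£986.5 million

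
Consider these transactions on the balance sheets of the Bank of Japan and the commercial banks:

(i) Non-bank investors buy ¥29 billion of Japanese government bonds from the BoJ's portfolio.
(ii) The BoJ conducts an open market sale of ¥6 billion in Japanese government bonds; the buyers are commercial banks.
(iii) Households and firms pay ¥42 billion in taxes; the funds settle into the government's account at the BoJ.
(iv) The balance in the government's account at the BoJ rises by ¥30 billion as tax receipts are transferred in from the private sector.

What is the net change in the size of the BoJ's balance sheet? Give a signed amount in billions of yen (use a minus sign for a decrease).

-¥35 billion

Asset sale (to non-banks) ¥29 billion: a BoJ asset is shed → −¥29B.
OMO sale (to banks) ¥6 billion: a BoJ asset is shed → −¥6B.
Government account inflow ¥42 billion: only the composition of liabilities changes → 0.
Government account inflow ¥30 billion: only the composition of liabilities changes → 0.
Net: −29 − 6 + 0 + 0 = -¥35 billion.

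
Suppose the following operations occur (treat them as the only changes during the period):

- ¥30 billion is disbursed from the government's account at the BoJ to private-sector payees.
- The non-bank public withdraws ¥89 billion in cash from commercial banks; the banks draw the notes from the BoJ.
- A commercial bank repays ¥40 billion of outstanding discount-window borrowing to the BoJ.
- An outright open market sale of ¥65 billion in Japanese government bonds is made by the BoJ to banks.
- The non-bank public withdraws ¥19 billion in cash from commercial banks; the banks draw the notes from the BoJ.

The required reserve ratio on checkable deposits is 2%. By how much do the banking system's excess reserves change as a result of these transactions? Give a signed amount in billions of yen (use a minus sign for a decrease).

Government spending ¥30 billion: reserves +¥30B, deposits +¥30B.
Currency withdrawal ¥89 billion: reserves −¥89B, deposits −¥89B.
Discount-window repayment ¥40 billion: reserves −¥40B, deposits 0.
OMO sale (to banks) ¥65 billion: reserves −¥65B, deposits 0.
Currency withdrawal ¥19 billion: reserves −¥19B, deposits −¥19B.
Totals: Δreserves = −¥183B, Δdeposits = −¥78B.
Δrequired reserves = 2% × −¥78B = −¥1.56B.
Δexcess reserves = Δreserves − Δrequired = −¥183B − (−¥1.56B) = -¥181.44 billion.

-¥181.44 billion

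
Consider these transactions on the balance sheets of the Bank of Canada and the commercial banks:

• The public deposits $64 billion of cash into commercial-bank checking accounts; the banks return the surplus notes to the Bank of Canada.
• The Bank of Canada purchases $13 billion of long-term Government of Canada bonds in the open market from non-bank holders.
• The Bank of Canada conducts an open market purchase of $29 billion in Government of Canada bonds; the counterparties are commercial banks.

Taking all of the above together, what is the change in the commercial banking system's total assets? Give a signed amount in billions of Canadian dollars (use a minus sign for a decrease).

Currency deposit $64 billion: bank balance sheets expand → +$64B.
Asset purchase (from non-banks) $13 billion: bank balance sheets expand → +$13B.
OMO purchase (from banks) $29 billion: just an asset swap on bank balance sheets → 0.
Net: 64 + 13 + 0 = +$77 billion.

+$77 billion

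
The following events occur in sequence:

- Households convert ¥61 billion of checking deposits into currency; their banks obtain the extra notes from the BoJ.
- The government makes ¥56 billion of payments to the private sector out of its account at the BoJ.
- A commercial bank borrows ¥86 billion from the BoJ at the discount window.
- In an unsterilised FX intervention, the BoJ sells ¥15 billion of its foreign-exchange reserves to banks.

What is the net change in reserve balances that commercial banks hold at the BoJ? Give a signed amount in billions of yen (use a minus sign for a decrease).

+¥66 billion

BoJ balance sheet:
  Assets:      Loans to banks +¥86B, Foreign assets −¥15B
  Liabilities: Bank reserves +¥66B, Currency in circulation +¥61B, Government deposits −¥56B
So the change in reserve balances that commercial banks hold at the BoJ is +¥66 billion.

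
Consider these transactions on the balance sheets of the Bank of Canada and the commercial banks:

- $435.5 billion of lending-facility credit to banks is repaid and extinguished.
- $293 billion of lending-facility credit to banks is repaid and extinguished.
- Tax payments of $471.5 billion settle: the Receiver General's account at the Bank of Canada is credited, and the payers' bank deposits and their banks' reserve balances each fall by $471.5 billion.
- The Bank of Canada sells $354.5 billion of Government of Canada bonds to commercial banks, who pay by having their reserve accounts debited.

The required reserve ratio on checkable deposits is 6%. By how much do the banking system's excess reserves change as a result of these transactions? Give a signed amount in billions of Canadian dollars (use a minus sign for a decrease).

-$1526.21 billion

Discount-window repayment $435.5 billion: reserves −$435.5B, deposits 0.
Discount-window repayment $293 billion: reserves −$293B, deposits 0.
Government account inflow $471.5 billion: reserves −$471.5B, deposits −$471.5B.
OMO sale (to banks) $354.5 billion: reserves −$354.5B, deposits 0.
Totals: Δreserves = −$1554.5B, Δdeposits = −$471.5B.
Δrequired reserves = 6% × −$471.5B = −$28.29B.
Δexcess reserves = Δreserves − Δrequired = −$1554.5B − (−$28.29B) = -$1526.21 billion.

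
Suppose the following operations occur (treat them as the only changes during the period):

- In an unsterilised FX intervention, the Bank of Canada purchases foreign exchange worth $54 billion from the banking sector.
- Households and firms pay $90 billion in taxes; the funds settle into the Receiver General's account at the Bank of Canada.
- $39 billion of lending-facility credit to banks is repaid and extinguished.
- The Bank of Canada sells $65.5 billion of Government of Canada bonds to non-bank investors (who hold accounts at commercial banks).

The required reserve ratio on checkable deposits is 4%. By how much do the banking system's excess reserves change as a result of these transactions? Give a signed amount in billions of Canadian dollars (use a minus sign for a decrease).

-$134.28 billion

FX purchase $54 billion: reserves +$54B, deposits 0.
Government account inflow $90 billion: reserves −$90B, deposits −$90B.
Discount-window repayment $39 billion: reserves −$39B, deposits 0.
Asset sale (to non-banks) $65.5 billion: reserves −$65.5B, deposits −$65.5B.
Totals: Δreserves = −$140.5B, Δdeposits = −$155.5B.
Δrequired reserves = 4% × −$155.5B = −$6.22B.
Δexcess reserves = Δreserves − Δrequired = −$140.5B − (−$6.22B) = -$134.28 billion.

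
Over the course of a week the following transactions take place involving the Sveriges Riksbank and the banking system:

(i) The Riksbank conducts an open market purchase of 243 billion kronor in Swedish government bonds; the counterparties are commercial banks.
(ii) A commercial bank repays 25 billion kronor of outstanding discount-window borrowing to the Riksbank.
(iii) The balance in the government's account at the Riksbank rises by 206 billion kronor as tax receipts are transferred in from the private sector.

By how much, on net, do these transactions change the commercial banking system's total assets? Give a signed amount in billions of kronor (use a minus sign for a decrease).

Riksbank balance sheet:
  Assets:      Securities +243B, Loans to banks −25B
  Liabilities: Bank reserves +12B, Government deposits +206B
Commercial banking system:
  Assets:      Reserves at CB +12B, Securities −243B
  Liabilities: Checkable deposits −206B, Borrowings from CB −25B
Change in total bank assets = -231 billion.

-231 billion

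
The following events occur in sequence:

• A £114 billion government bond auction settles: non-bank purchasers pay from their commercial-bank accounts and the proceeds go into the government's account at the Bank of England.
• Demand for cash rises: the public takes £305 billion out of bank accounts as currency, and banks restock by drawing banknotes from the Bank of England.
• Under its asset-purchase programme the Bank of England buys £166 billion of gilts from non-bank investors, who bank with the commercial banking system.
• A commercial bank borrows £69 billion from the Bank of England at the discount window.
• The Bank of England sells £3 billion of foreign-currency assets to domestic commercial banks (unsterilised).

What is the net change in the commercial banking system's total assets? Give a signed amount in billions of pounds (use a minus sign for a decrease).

Bank of England balance sheet:
  Assets:      Securities +£166B, Loans to banks +£69B, Foreign assets −£3B
  Liabilities: Bank reserves −£187B, Currency in circulation +£305B, Government deposits +£114B
Commercial banking system:
  Assets:      Reserves at CB −£187B, Foreign assets +£3B
  Liabilities: Checkable deposits −£253B, Borrowings from CB +£69B
Change in total bank assets = -£184 billion.

-£184 billion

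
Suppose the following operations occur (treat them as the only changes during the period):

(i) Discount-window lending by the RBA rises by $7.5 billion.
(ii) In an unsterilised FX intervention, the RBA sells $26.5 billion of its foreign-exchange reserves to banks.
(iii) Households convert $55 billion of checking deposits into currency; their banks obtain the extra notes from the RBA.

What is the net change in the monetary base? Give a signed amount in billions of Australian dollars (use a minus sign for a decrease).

Discount-window loan $7.5 billion: RBA balance sheet expands → +$7.5B.
FX sale $26.5 billion: RBA balance sheet contracts → −$26.5B.
Currency withdrawal $55 billion: just a shift between currency and reserves — both are base money → 0.
Net: 7.5 − 26.5 + 0 = -$19 billion.

-$19 billion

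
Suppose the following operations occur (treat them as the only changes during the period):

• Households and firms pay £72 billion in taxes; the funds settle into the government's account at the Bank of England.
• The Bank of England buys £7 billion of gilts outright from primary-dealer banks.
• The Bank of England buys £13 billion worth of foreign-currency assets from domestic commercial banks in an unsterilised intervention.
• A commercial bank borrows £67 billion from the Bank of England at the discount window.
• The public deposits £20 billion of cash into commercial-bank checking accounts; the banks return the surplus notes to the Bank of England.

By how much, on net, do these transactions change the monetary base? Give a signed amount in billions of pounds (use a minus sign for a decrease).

+£15 billion

Government account inflow £72 billion: reserves shift to a non-base liability → −£72B.
OMO purchase (from banks) £7 billion: Bank of England balance sheet expands → +£7B.
FX purchase £13 billion: Bank of England balance sheet expands → +£13B.
Discount-window loan £67 billion: Bank of England balance sheet expands → +£67B.
Currency deposit £20 billion: just a shift between currency and reserves — both are base money → 0.
Net: −72 + 7 + 13 + 67 + 0 = +£15 billion.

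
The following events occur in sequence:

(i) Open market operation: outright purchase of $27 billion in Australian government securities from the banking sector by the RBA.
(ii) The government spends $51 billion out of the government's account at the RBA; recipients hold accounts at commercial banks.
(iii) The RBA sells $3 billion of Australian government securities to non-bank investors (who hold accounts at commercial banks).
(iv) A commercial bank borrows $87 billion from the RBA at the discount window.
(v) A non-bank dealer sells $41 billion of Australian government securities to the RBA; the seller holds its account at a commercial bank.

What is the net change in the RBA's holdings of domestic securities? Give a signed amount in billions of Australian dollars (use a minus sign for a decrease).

+$65 billion

OMO purchase (from banks) $27 billion: securities added to the RBA's portfolio → +$27B.
Government spending $51 billion: the RBA's securities portfolio is untouched → 0.
Asset sale (to non-banks) $3 billion: securities removed from the RBA's portfolio → −$3B.
Discount-window loan $87 billion: the RBA's securities portfolio is untouched → 0.
Asset purchase (from non-banks) $41 billion: securities added to the RBA's portfolio → +$41B.
Net: 27 + 0 − 3 + 0 + 41 = +$65 billion.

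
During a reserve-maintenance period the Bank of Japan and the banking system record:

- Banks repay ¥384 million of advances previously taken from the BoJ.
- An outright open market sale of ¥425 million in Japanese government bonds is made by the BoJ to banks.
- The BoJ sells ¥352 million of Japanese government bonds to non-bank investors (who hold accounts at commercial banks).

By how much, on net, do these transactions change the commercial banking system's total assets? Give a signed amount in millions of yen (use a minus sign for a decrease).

-¥736 million

Discount-window repayment ¥384 million: bank balance sheets shrink → −¥384M.
OMO sale (to banks) ¥425 million: just an asset swap on bank balance sheets → 0.
Asset sale (to non-banks) ¥352 million: bank balance sheets shrink → −¥352M.
Net: −384 + 0 − 352 = -¥736 million.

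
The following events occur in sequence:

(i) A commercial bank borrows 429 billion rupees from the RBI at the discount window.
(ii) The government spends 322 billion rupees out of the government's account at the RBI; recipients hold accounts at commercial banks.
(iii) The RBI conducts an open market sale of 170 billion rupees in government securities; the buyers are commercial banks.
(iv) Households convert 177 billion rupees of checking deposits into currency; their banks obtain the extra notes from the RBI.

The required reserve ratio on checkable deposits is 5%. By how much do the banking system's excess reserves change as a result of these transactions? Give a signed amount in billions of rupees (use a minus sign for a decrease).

+396.75 billion

Discount-window loan 429 billion rupees: reserves +429B, deposits 0.
Government spending 322 billion rupees: reserves +322B, deposits +322B.
OMO sale (to banks) 170 billion rupees: reserves −170B, deposits 0.
Currency withdrawal 177 billion rupees: reserves −177B, deposits −177B.
Totals: Δreserves = +404B, Δdeposits = +145B.
Δrequired reserves = 5% × +145B = +7.25B.
Δexcess reserves = Δreserves − Δrequired = +404B − (+7.25B) = +396.75 billion.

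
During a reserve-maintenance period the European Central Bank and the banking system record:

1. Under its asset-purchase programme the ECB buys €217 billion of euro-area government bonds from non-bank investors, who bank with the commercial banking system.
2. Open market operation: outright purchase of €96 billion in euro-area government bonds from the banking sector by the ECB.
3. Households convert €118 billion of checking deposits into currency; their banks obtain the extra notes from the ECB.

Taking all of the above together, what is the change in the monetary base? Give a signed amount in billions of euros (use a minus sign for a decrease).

ECB balance sheet:
  Assets:      Securities +€313B
  Liabilities: Bank reserves +€195B, Currency in circulation +€118B
Monetary base = currency + reserves: +€118B + (+€195B) = +€313 billion.

+€313 billion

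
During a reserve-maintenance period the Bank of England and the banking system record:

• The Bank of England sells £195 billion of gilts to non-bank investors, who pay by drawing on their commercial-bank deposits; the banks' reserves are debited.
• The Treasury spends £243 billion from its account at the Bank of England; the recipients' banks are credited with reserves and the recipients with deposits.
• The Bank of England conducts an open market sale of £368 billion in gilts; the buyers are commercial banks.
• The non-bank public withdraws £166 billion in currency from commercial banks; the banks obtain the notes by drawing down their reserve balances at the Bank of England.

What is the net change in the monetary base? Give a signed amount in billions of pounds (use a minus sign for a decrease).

Bank of England balance sheet:
  Assets:      Securities −£563B
  Liabilities: Bank reserves −£486B, Currency in circulation +£166B, Government deposits −£243B
Monetary base = currency + reserves: +£166B + (−£486B) = -£320 billion.

-£320 billion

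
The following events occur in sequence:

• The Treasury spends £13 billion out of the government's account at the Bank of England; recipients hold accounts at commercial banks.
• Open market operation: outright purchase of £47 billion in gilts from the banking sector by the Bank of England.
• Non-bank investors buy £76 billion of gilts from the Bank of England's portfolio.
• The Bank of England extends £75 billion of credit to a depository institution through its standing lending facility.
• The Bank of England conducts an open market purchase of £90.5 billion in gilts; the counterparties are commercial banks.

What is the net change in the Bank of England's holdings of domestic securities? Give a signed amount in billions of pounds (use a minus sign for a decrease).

+£61.5 billion

Government spending £13 billion: the Bank of England's securities portfolio is untouched → 0.
OMO purchase (from banks) £47 billion: securities added to the Bank of England's portfolio → +£47B.
Asset sale (to non-banks) £76 billion: securities removed from the Bank of England's portfolio → −£76B.
Discount-window loan £75 billion: the Bank of England's securities portfolio is untouched → 0.
OMO purchase (from banks) £90.5 billion: securities added to the Bank of England's portfolio → +£90.5B.
Net: 0 + 47 − 76 + 0 + 90.5 = +£61.5 billion.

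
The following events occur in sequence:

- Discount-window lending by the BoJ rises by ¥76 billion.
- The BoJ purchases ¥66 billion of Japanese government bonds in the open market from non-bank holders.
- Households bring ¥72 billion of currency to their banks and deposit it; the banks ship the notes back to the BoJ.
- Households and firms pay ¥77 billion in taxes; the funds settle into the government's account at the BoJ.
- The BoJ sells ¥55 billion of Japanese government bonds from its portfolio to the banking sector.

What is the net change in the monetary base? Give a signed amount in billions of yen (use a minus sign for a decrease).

+¥10 billion

Discount-window loan ¥76 billion: BoJ balance sheet expands → +¥76B.
Asset purchase (from non-banks) ¥66 billion: BoJ balance sheet expands → +¥66B.
Currency deposit ¥72 billion: just a shift between currency and reserves — both are base money → 0.
Government account inflow ¥77 billion: reserves shift to a non-base liability → −¥77B.
OMO sale (to banks) ¥55 billion: BoJ balance sheet contracts → −¥55B.
Net: 76 + 66 + 0 − 77 − 55 = +¥10 billion.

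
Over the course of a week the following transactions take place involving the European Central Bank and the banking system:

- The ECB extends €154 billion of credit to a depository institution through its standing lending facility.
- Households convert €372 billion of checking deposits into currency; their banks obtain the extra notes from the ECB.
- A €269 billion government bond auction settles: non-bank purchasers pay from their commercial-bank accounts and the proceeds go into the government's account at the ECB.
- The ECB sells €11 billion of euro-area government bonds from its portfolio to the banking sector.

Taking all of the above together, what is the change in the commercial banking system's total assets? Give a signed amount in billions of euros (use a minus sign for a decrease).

-€487 billion

ECB balance sheet:
  Assets:      Securities −€11B, Loans to banks +€154B
  Liabilities: Bank reserves −€498B, Currency in circulation +€372B, Government deposits +€269B
Commercial banking system:
  Assets:      Reserves at CB −€498B, Securities +€11B
  Liabilities: Checkable deposits −€641B, Borrowings from CB +€154B
Change in total bank assets = -€487 billion.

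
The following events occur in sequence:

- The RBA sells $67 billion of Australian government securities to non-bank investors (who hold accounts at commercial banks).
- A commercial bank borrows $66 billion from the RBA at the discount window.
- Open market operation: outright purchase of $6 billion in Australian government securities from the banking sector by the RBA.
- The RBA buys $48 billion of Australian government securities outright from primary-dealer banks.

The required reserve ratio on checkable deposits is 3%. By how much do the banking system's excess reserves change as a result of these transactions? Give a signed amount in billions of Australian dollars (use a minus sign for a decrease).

+$55.01 billion

Asset sale (to non-banks) $67 billion: reserves −$67B, deposits −$67B.
Discount-window loan $66 billion: reserves +$66B, deposits 0.
OMO purchase (from banks) $6 billion: reserves +$6B, deposits 0.
OMO purchase (from banks) $48 billion: reserves +$48B, deposits 0.
Totals: Δreserves = +$53B, Δdeposits = −$67B.
Δrequired reserves = 3% × −$67B = −$2.01B.
Δexcess reserves = Δreserves − Δrequired = +$53B − (−$2.01B) = +$55.01 billion.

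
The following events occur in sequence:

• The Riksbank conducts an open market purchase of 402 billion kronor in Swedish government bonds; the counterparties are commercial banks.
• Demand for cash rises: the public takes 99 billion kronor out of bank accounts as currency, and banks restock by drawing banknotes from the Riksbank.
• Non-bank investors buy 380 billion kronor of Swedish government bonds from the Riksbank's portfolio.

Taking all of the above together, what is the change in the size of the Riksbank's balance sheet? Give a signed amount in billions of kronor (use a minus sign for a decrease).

+22 billion

OMO purchase (from banks) 402 billion kronor: a Riksbank asset is acquired → +402B.
Currency withdrawal 99 billion kronor: only the composition of liabilities changes → 0.
Asset sale (to non-banks) 380 billion kronor: a Riksbank asset is shed → −380B.
Net: 402 + 0 − 380 = +22 billion.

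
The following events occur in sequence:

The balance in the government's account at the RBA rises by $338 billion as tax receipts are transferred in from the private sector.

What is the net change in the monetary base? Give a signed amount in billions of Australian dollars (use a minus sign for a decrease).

RBA balance sheet:
  Assets:      no change
  Liabilities: Bank reserves −$338B, Government deposits +$338B
Monetary base = currency + reserves: 0 + (−$338B) = -$338 billion.

-$338 billion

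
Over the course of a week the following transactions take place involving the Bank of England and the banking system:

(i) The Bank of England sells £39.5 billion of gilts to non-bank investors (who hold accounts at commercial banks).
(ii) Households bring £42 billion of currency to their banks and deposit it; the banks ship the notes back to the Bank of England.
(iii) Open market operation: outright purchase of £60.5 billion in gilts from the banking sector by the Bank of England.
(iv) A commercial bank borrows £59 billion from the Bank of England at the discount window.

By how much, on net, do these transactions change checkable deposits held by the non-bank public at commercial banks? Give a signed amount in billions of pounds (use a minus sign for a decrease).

Asset sale (to non-banks) £39.5 billion: non-bank counterparties' bank balances fall → −£39.5B.
Currency deposit £42 billion: non-bank counterparties' bank balances rise → +£42B.
OMO purchase (from banks) £60.5 billion: the counterparty is a bank, so public deposits are unchanged → 0.
Discount-window loan £59 billion: the counterparty is a bank, so public deposits are unchanged → 0.
Net: −39.5 + 42 + 0 + 0 = +£2.5 billion.

+£2.5 billion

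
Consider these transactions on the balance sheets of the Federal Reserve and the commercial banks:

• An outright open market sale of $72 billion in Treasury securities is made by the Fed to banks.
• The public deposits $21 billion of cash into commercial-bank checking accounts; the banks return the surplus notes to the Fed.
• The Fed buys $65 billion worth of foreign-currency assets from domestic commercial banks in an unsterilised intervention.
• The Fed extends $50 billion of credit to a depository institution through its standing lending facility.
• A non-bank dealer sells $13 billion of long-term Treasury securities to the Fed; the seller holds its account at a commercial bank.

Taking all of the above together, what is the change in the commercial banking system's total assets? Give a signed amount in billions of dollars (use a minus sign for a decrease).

+$84 billion

Fed balance sheet:
  Assets:      Securities −$59B, Loans to banks +$50B, Foreign assets +$65B
  Liabilities: Bank reserves +$77B, Currency in circulation −$21B
Commercial banking system:
  Assets:      Reserves at CB +$77B, Securities +$72B, Foreign assets −$65B
  Liabilities: Checkable deposits +$34B, Borrowings from CB +$50B
Change in total bank assets = +$84 billion.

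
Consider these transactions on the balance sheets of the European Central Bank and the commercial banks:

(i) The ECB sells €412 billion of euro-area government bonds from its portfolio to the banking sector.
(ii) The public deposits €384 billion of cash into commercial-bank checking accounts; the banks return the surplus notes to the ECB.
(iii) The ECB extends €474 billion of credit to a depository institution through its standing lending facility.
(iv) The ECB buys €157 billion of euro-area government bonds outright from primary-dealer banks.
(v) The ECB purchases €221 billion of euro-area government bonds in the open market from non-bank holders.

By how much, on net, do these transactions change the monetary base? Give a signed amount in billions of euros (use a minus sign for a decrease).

+€440 billion

OMO sale (to banks) €412 billion: ECB balance sheet contracts → −€412B.
Currency deposit €384 billion: just a shift between currency and reserves — both are base money → 0.
Discount-window loan €474 billion: ECB balance sheet expands → +€474B.
OMO purchase (from banks) €157 billion: ECB balance sheet expands → +€157B.
Asset purchase (from non-banks) €221 billion: ECB balance sheet expands → +€221B.
Net: −412 + 0 + 474 + 157 + 221 = +€440 billion.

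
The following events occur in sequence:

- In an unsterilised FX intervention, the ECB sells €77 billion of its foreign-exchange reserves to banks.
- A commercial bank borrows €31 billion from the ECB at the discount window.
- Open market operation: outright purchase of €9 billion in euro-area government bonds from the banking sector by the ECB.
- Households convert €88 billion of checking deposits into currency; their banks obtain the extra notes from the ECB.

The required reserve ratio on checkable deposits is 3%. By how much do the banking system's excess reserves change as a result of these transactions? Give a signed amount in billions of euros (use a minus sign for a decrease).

-€122.36 billion

FX sale €77 billion: reserves −€77B, deposits 0.
Discount-window loan €31 billion: reserves +€31B, deposits 0.
OMO purchase (from banks) €9 billion: reserves +€9B, deposits 0.
Currency withdrawal €88 billion: reserves −€88B, deposits −€88B.
Totals: Δreserves = −€125B, Δdeposits = −€88B.
Δrequired reserves = 3% × −€88B = −€2.64B.
Δexcess reserves = Δreserves − Δrequired = −€125B − (−€2.64B) = -€122.36 billion.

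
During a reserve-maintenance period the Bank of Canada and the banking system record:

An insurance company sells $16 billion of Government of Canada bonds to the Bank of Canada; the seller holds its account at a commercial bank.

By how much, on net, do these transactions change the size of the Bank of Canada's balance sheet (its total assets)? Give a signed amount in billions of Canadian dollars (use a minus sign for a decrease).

Bank of Canada balance sheet:
  Assets:      Securities +$16B
  Liabilities: Bank reserves +$16B
Change in total Bank of Canada assets = +$16 billion.

+$16 billion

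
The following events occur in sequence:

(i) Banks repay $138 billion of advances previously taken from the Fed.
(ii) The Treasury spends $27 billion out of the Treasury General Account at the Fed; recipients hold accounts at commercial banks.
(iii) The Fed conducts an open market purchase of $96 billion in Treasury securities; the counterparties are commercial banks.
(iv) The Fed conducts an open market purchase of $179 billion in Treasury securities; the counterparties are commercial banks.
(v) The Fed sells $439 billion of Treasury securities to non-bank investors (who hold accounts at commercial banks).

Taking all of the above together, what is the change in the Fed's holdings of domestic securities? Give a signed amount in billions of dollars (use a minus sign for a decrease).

-$164 billion

Discount-window repayment $138 billion: the Fed's securities portfolio is untouched → 0.
Government spending $27 billion: the Fed's securities portfolio is untouched → 0.
OMO purchase (from banks) $96 billion: securities added to the Fed's portfolio → +$96B.
OMO purchase (from banks) $179 billion: securities added to the Fed's portfolio → +$179B.
Asset sale (to non-banks) $439 billion: securities removed from the Fed's portfolio → −$439B.
Net: 0 + 0 + 96 + 179 − 439 = -$164 billion.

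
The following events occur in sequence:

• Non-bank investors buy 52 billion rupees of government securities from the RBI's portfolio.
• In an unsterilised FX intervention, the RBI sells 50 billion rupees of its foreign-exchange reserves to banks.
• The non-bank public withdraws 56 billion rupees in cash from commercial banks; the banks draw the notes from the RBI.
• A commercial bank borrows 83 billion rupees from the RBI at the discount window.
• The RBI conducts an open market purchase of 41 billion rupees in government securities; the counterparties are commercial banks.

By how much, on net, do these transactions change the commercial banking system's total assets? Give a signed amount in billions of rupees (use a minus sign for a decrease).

Asset sale (to non-banks) 52 billion rupees: bank balance sheets shrink → −52B.
FX sale 50 billion rupees: just an asset swap on bank balance sheets → 0.
Currency withdrawal 56 billion rupees: bank balance sheets shrink → −56B.
Discount-window loan 83 billion rupees: bank balance sheets expand → +83B.
OMO purchase (from banks) 41 billion rupees: just an asset swap on bank balance sheets → 0.
Net: −52 + 0 − 56 + 83 + 0 = -25 billion.

-25 billion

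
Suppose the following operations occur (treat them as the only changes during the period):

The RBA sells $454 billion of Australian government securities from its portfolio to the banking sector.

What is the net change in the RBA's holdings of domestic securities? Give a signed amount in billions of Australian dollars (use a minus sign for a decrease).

RBA balance sheet:
  Assets:      Securities −$454B
  Liabilities: Bank reserves −$454B
Commercial banking system:
  Assets:      Reserves at CB −$454B, Securities +$454B
  Liabilities: no change
So the change in the RBA's holdings of domestic securities is -$454 billion.

-$454 billion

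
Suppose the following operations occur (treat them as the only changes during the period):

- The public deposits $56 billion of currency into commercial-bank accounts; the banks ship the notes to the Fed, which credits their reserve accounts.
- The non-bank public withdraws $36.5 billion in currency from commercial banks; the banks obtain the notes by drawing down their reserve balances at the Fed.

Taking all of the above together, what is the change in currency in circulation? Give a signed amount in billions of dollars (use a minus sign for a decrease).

-$19.5 billion

Fed balance sheet:
  Assets:      no change
  Liabilities: Bank reserves +$19.5B, Currency in circulation −$19.5B
So the change in currency in circulation is -$19.5 billion.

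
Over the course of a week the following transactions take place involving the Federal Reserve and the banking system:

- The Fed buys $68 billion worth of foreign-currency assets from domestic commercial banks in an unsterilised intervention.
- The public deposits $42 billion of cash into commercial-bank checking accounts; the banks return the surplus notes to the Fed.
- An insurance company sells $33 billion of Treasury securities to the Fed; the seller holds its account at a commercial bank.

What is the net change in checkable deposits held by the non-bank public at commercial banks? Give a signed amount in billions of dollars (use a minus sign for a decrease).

Fed balance sheet:
  Assets:      Securities +$33B, Foreign assets +$68B
  Liabilities: Bank reserves +$143B, Currency in circulation −$42B
Commercial banking system:
  Assets:      Reserves at CB +$143B, Foreign assets −$68B
  Liabilities: Checkable deposits +$75B
So the change in checkable deposits held by the non-bank public at commercial banks is +$75 billion.

+$75 billion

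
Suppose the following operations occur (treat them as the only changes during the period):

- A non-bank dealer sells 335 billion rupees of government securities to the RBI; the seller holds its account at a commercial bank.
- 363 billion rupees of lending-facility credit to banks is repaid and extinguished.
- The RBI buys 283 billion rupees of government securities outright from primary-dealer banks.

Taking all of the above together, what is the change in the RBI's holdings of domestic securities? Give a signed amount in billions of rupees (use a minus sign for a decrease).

RBI balance sheet:
  Assets:      Securities +618B, Loans to banks −363B
  Liabilities: Bank reserves +255B
So the change in the RBI's holdings of domestic securities is +618 billion.

+618 billion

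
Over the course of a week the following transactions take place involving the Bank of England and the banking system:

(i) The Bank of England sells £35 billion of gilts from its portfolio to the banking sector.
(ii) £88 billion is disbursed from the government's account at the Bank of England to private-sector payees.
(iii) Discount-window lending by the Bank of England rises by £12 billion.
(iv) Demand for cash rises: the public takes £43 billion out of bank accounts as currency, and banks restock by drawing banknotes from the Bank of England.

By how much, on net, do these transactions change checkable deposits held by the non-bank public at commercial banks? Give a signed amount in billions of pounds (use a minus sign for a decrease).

OMO sale (to banks) £35 billion: the counterparty is a bank, so public deposits are unchanged → 0.
Government spending £88 billion: non-bank counterparties' bank balances rise → +£88B.
Discount-window loan £12 billion: the counterparty is a bank, so public deposits are unchanged → 0.
Currency withdrawal £43 billion: non-bank counterparties' bank balances fall → −£43B.
Net: 0 + 88 + 0 − 43 = +£45 billion.

+£45 billion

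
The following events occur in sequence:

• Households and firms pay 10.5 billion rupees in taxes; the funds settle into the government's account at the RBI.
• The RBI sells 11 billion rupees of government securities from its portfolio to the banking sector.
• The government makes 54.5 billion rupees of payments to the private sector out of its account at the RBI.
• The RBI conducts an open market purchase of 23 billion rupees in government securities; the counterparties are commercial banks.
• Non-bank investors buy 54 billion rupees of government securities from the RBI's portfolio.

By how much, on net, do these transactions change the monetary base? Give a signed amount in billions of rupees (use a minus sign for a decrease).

+2 billion

Government account inflow 10.5 billion rupees: reserves shift to a non-base liability → −10.5B.
OMO sale (to banks) 11 billion rupees: RBI balance sheet contracts → −11B.
Government spending 54.5 billion rupees: a non-base liability converts back to reserves → +54.5B.
OMO purchase (from banks) 23 billion rupees: RBI balance sheet expands → +23B.
Asset sale (to non-banks) 54 billion rupees: RBI balance sheet contracts → −54B.
Net: −10.5 − 11 + 54.5 + 23 − 54 = +2 billion.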